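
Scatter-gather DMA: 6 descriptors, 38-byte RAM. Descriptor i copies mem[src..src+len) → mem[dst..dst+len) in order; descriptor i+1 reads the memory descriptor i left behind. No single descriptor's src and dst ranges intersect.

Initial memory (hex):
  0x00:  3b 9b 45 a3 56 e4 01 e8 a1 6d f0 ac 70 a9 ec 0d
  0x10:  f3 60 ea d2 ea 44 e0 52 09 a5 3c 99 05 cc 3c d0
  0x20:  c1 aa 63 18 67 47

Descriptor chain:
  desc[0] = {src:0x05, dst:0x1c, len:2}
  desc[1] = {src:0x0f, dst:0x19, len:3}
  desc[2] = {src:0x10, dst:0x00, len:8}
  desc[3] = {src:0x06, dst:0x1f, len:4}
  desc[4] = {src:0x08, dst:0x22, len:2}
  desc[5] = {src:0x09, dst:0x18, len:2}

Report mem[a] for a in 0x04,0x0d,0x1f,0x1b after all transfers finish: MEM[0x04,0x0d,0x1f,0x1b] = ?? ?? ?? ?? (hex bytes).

#0 dst[0x1c+2] := {0xe4,0x01}
#1 dst[0x19+3] := {0x0d,0xf3,0x60}
#2 dst[0x00+8] := {0xf3,0x60,0xea,0xd2,0xea,0x44,0xe0,0x52}
#3 dst[0x1f+4] := {0xe0,0x52,0xa1,0x6d}
#4 dst[0x22+2] := {0xa1,0x6d}
#5 dst[0x18+2] := {0x6d,0xf0}
query mem[0x04]=0xea, mem[0x0d]=0xa9, mem[0x1f]=0xe0, mem[0x1b]=0x60

MEM[0x04,0x0d,0x1f,0x1b] = ea a9 e0 60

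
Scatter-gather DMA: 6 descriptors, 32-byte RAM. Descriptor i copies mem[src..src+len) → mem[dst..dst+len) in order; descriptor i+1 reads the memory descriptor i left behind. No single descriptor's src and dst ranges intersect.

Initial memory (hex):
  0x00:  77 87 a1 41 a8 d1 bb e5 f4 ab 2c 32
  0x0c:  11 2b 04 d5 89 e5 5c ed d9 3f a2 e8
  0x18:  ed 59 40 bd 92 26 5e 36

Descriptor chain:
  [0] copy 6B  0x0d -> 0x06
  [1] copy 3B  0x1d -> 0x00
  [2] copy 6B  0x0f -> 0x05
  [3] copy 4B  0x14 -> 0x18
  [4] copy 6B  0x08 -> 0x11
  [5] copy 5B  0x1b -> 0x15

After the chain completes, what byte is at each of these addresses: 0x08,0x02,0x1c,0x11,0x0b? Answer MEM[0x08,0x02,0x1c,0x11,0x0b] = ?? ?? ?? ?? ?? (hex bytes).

MEM[0x08,0x02,0x1c,0x11,0x0b] = 5c 36 92 5c 5c

D0: mem[0x06..0x0b] <- [2b 04 d5 89 e5 5c]
D1: mem[0x00..0x02] <- [26 5e 36]
D2: mem[0x05..0x0a] <- [d5 89 e5 5c ed d9]
D3: mem[0x18..0x1b] <- [d9 3f a2 e8]
D4: mem[0x11..0x16] <- [5c ed d9 5c 11 2b]
D5: mem[0x15..0x19] <- [e8 92 26 5e 36]
query mem[0x08]=0x5c, mem[0x02]=0x36, mem[0x1c]=0x92, mem[0x11]=0x5c, mem[0x0b]=0x5c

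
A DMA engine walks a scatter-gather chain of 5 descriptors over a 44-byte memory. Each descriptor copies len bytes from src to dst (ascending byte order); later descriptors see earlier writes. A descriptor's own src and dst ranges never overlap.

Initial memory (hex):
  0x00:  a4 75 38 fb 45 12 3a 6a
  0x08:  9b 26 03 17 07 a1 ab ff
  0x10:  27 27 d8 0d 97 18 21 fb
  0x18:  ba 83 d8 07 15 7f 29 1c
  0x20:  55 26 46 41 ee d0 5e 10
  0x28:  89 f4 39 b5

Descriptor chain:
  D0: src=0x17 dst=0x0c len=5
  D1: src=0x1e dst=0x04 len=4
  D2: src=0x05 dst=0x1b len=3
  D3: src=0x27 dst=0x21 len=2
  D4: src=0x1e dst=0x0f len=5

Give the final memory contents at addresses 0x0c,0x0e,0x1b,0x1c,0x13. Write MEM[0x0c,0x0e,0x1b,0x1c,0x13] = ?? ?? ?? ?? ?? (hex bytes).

  after D0: wrote 5B at 0x0c = fbba83d807
  after D1: wrote 4B at 0x04 = 291c5526
  after D2: wrote 3B at 0x1b = 1c5526
  after D3: wrote 2B at 0x21 = 1089
  after D4: wrote 5B at 0x0f = 291c551089
query mem[0x0c]=0xfb, mem[0x0e]=0x83, mem[0x1b]=0x1c, mem[0x1c]=0x55, mem[0x13]=0x89

MEM[0x0c,0x0e,0x1b,0x1c,0x13] = fb 83 1c 55 89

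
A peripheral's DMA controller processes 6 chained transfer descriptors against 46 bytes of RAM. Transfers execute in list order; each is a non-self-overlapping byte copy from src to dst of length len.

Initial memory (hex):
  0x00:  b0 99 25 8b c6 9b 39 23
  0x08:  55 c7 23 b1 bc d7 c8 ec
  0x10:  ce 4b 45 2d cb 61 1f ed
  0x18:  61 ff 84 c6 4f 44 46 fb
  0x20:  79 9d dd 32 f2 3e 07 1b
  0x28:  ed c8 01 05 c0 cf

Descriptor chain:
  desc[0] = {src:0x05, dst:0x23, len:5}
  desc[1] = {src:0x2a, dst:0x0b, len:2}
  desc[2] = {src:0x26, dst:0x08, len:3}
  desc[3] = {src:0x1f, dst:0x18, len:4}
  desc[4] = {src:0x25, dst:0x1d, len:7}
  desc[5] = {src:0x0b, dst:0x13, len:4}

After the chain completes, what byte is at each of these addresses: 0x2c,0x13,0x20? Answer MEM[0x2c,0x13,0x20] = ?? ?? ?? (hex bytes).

MEM[0x2c,0x13,0x20] = c0 01 ed

D0: mem[0x23..0x27] <- [9b 39 23 55 c7]
D1: mem[0x0b..0x0c] <- [01 05]
D2: mem[0x08..0x0a] <- [55 c7 ed]
D3: mem[0x18..0x1b] <- [fb 79 9d dd]
D4: mem[0x1d..0x23] <- [23 55 c7 ed c8 01 05]
D5: mem[0x13..0x16] <- [01 05 d7 c8]
query mem[0x2c]=0xc0, mem[0x13]=0x01, mem[0x20]=0xed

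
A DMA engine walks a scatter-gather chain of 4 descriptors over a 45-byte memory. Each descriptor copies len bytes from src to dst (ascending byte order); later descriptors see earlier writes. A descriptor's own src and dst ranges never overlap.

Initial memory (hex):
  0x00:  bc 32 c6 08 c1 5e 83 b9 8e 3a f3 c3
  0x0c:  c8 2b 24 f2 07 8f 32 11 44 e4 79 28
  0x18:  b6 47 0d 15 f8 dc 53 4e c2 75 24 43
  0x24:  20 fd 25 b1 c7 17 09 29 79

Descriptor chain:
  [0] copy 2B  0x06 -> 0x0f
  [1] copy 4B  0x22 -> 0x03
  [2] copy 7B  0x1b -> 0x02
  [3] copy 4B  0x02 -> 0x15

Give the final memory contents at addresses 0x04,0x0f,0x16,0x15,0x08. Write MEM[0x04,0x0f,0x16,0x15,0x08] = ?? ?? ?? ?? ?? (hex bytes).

MEM[0x04,0x0f,0x16,0x15,0x08] = dc 83 f8 15 75

D0: mem[0x0f..0x10] <- [83 b9]
D1: mem[0x03..0x06] <- [24 43 20 fd]
D2: mem[0x02..0x08] <- [15 f8 dc 53 4e c2 75]
D3: mem[0x15..0x18] <- [15 f8 dc 53]
query mem[0x04]=0xdc, mem[0x0f]=0x83, mem[0x16]=0xf8, mem[0x15]=0x15, mem[0x08]=0x75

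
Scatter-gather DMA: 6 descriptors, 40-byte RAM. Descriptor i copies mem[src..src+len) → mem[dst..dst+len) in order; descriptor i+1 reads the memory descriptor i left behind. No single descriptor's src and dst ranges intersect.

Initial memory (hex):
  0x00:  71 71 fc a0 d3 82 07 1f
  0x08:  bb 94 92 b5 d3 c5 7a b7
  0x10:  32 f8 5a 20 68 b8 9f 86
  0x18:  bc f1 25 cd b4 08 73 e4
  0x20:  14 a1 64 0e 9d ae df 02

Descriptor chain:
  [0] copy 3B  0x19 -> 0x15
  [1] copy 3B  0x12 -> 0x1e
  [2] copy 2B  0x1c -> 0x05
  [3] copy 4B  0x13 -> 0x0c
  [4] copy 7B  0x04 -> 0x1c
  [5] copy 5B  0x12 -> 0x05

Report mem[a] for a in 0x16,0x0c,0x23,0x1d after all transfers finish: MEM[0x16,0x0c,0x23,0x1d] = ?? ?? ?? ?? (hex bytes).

MEM[0x16,0x0c,0x23,0x1d] = 25 20 0e b4

  after D0: wrote 3B at 0x15 = f125cd
  after D1: wrote 3B at 0x1e = 5a2068
  after D2: wrote 2B at 0x05 = b408
  after D3: wrote 4B at 0x0c = 2068f125
  after D4: wrote 7B at 0x1c = d3b4081fbb9492
  after D5: wrote 5B at 0x05 = 5a2068f125
query mem[0x16]=0x25, mem[0x0c]=0x20, mem[0x23]=0x0e, mem[0x1d]=0xb4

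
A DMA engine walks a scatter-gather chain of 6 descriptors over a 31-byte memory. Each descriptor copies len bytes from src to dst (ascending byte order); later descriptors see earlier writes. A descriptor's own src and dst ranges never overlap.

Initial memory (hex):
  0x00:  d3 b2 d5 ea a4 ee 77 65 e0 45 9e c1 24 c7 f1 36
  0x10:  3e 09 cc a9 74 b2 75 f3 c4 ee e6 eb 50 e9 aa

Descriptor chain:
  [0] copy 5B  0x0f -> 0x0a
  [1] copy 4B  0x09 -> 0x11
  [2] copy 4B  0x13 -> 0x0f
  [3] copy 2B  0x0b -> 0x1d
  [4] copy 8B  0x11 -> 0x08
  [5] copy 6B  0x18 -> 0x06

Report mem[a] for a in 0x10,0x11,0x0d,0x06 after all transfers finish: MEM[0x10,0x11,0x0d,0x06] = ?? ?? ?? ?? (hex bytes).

[0] 0x0f->0x0a len=5 : 36 3e 09 cc a9
[1] 0x09->0x11 len=4 : 45 36 3e 09
[2] 0x13->0x0f len=4 : 3e 09 b2 75
[3] 0x0b->0x1d len=2 : 3e 09
[4] 0x11->0x08 len=8 : b2 75 3e 09 b2 75 f3 c4
[5] 0x18->0x06 len=6 : c4 ee e6 eb 50 3e
query mem[0x10]=0x09, mem[0x11]=0xb2, mem[0x0d]=0x75, mem[0x06]=0xc4

MEM[0x10,0x11,0x0d,0x06] = 09 b2 75 c4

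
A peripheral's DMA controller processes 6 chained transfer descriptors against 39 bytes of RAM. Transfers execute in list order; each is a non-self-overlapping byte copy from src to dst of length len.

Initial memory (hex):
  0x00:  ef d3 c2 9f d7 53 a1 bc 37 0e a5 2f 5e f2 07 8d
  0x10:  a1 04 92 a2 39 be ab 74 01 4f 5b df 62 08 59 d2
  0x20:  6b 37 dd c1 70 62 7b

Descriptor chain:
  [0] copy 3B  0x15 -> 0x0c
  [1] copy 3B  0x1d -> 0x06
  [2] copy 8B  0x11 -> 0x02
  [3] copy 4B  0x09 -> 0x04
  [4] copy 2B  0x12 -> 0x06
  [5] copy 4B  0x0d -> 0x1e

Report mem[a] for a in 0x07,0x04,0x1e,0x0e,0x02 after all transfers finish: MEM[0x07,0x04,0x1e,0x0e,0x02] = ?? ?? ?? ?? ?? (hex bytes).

MEM[0x07,0x04,0x1e,0x0e,0x02] = a2 01 ab 74 04

[0] 0x15->0x0c len=3 : be ab 74
[1] 0x1d->0x06 len=3 : 08 59 d2
[2] 0x11->0x02 len=8 : 04 92 a2 39 be ab 74 01
[3] 0x09->0x04 len=4 : 01 a5 2f be
[4] 0x12->0x06 len=2 : 92 a2
[5] 0x0d->0x1e len=4 : ab 74 8d a1
query mem[0x07]=0xa2, mem[0x04]=0x01, mem[0x1e]=0xab, mem[0x0e]=0x74, mem[0x02]=0x04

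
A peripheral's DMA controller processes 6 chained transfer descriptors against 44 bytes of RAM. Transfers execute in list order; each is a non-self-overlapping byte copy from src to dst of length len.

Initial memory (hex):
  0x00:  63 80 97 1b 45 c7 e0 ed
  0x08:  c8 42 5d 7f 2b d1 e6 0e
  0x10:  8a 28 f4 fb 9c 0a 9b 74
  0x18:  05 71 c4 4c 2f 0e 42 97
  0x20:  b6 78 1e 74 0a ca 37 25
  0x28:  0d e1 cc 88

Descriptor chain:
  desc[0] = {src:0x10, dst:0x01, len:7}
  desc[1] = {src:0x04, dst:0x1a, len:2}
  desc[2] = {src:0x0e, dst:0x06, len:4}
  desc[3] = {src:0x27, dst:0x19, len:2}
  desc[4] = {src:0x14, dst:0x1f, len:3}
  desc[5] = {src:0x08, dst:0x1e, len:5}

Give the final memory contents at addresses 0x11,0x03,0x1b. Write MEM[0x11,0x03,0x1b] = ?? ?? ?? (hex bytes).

  after D0: wrote 7B at 0x01 = 8a28f4fb9c0a9b
  after D1: wrote 2B at 0x1a = fb9c
  after D2: wrote 4B at 0x06 = e60e8a28
  after D3: wrote 2B at 0x19 = 250d
  after D4: wrote 3B at 0x1f = 9c0a9b
  after D5: wrote 5B at 0x1e = 8a285d7f2b
query mem[0x11]=0x28, mem[0x03]=0xf4, mem[0x1b]=0x9c

MEM[0x11,0x03,0x1b] = 28 f4 9c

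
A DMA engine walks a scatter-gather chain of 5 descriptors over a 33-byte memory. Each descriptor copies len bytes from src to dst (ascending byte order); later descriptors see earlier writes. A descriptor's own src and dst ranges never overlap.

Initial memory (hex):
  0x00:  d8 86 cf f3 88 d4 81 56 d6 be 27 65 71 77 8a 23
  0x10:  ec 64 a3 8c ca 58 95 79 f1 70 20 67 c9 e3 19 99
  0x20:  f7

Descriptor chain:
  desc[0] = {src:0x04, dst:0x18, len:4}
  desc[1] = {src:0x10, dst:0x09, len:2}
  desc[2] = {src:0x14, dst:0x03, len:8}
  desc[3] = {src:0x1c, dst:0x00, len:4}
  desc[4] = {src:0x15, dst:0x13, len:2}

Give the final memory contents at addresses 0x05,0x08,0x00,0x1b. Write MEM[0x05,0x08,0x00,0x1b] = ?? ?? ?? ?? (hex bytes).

MEM[0x05,0x08,0x00,0x1b] = 95 d4 c9 56

[0] 0x04->0x18 len=4 : 88 d4 81 56
[1] 0x10->0x09 len=2 : ec 64
[2] 0x14->0x03 len=8 : ca 58 95 79 88 d4 81 56
[3] 0x1c->0x00 len=4 : c9 e3 19 99
[4] 0x15->0x13 len=2 : 58 95
query mem[0x05]=0x95, mem[0x08]=0xd4, mem[0x00]=0xc9, mem[0x1b]=0x56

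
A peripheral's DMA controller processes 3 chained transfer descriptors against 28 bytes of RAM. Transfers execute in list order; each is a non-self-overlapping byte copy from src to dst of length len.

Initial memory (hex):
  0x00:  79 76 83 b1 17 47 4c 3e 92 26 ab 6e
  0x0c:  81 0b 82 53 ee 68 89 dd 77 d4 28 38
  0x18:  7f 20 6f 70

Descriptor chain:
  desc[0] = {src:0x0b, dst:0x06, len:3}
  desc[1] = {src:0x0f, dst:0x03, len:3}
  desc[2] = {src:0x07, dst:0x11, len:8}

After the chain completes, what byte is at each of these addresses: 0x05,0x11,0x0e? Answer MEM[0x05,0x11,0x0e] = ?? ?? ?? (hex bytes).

#0 dst[0x06+3] := {0x6e,0x81,0x0b}
#1 dst[0x03+3] := {0x53,0xee,0x68}
#2 dst[0x11+8] := {0x81,0x0b,0x26,0xab,0x6e,0x81,0x0b,0x82}
query mem[0x05]=0x68, mem[0x11]=0x81, mem[0x0e]=0x82

MEM[0x05,0x11,0x0e] = 68 81 82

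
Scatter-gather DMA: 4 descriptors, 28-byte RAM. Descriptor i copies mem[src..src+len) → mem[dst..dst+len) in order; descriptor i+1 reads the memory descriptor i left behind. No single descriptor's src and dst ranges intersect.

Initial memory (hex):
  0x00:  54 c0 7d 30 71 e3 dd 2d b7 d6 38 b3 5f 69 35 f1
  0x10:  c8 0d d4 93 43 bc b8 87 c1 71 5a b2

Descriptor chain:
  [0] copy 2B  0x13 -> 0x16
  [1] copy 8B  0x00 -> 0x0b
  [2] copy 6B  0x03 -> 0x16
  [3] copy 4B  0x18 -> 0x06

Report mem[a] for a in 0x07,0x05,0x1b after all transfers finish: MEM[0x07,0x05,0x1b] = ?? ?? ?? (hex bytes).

MEM[0x07,0x05,0x1b] = dd e3 b7

[0] 0x13->0x16 len=2 : 93 43
[1] 0x00->0x0b len=8 : 54 c0 7d 30 71 e3 dd 2d
[2] 0x03->0x16 len=6 : 30 71 e3 dd 2d b7
[3] 0x18->0x06 len=4 : e3 dd 2d b7
query mem[0x07]=0xdd, mem[0x05]=0xe3, mem[0x1b]=0xb7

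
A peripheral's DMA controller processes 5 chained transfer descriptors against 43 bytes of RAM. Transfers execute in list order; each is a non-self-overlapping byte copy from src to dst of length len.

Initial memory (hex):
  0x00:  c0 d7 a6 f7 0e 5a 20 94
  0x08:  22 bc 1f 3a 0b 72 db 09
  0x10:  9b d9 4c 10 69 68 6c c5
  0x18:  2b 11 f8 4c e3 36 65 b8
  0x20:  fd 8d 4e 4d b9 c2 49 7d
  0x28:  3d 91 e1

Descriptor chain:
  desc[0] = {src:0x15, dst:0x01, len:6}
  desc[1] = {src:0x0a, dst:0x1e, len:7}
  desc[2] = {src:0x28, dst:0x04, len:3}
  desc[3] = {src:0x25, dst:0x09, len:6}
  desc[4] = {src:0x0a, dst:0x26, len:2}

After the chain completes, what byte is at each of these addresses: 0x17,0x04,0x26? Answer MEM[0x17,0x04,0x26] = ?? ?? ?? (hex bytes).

[0] 0x15->0x01 len=6 : 68 6c c5 2b 11 f8
[1] 0x0a->0x1e len=7 : 1f 3a 0b 72 db 09 9b
[2] 0x28->0x04 len=3 : 3d 91 e1
[3] 0x25->0x09 len=6 : c2 49 7d 3d 91 e1
[4] 0x0a->0x26 len=2 : 49 7d
query mem[0x17]=0xc5, mem[0x04]=0x3d, mem[0x26]=0x49

MEM[0x17,0x04,0x26] = c5 3d 49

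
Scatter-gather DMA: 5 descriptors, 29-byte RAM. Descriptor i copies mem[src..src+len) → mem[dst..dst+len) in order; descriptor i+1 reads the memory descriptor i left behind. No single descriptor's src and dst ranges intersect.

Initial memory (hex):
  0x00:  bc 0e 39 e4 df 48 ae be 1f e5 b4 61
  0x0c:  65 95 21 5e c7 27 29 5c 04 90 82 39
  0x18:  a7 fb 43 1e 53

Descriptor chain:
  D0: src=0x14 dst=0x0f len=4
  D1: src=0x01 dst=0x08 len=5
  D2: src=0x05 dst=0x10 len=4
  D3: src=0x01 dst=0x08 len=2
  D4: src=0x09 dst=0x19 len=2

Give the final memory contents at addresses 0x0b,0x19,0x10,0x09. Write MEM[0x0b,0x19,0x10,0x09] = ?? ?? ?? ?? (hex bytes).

MEM[0x0b,0x19,0x10,0x09] = df 39 48 39

[0] 0x14->0x0f len=4 : 04 90 82 39
[1] 0x01->0x08 len=5 : 0e 39 e4 df 48
[2] 0x05->0x10 len=4 : 48 ae be 0e
[3] 0x01->0x08 len=2 : 0e 39
[4] 0x09->0x19 len=2 : 39 e4
query mem[0x0b]=0xdf, mem[0x19]=0x39, mem[0x10]=0x48, mem[0x09]=0x39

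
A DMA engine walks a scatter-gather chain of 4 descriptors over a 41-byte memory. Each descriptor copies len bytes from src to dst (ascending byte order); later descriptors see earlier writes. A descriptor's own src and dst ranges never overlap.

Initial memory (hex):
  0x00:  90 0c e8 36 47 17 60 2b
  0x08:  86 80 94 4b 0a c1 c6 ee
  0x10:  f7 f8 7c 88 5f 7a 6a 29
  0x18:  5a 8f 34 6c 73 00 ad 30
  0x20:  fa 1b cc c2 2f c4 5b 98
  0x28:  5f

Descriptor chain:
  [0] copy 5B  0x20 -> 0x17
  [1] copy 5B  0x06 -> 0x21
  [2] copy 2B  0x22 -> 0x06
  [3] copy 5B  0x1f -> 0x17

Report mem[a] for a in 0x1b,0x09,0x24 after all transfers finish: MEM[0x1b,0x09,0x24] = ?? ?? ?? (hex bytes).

  after D0: wrote 5B at 0x17 = fa1bccc22f
  after D1: wrote 5B at 0x21 = 602b868094
  after D2: wrote 2B at 0x06 = 2b86
  after D3: wrote 5B at 0x17 = 30fa602b86
query mem[0x1b]=0x86, mem[0x09]=0x80, mem[0x24]=0x80

MEM[0x1b,0x09,0x24] = 86 80 80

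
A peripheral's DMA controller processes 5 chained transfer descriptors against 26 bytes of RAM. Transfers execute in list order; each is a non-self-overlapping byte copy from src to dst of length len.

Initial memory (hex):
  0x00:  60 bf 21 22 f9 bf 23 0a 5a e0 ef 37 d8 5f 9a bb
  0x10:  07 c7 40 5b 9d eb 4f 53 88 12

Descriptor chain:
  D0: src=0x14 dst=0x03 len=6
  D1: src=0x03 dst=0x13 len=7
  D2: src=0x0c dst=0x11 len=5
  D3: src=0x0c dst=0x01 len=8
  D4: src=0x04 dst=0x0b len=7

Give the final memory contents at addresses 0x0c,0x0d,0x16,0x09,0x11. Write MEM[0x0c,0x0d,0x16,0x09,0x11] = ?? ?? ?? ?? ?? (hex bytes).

MEM[0x0c,0x0d,0x16,0x09,0x11] = 07 d8 53 e0 ef

D0: mem[0x03..0x08] <- [9d eb 4f 53 88 12]
D1: mem[0x13..0x19] <- [9d eb 4f 53 88 12 e0]
D2: mem[0x11..0x15] <- [d8 5f 9a bb 07]
D3: mem[0x01..0x08] <- [d8 5f 9a bb 07 d8 5f 9a]
D4: mem[0x0b..0x11] <- [bb 07 d8 5f 9a e0 ef]
query mem[0x0c]=0x07, mem[0x0d]=0xd8, mem[0x16]=0x53, mem[0x09]=0xe0, mem[0x11]=0xef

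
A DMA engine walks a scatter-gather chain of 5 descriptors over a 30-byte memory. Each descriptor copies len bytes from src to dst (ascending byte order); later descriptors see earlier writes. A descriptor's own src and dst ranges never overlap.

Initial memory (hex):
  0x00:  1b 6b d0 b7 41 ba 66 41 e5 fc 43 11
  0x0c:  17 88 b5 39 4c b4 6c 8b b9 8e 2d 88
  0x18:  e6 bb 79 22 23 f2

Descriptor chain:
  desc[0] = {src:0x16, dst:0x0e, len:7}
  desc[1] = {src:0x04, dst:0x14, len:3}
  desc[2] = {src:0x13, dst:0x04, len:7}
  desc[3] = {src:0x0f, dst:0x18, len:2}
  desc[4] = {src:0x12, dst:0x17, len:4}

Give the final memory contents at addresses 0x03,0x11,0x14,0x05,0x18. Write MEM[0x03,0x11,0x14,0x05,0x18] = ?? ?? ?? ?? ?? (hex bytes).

[0] 0x16->0x0e len=7 : 2d 88 e6 bb 79 22 23
[1] 0x04->0x14 len=3 : 41 ba 66
[2] 0x13->0x04 len=7 : 22 41 ba 66 88 e6 bb
[3] 0x0f->0x18 len=2 : 88 e6
[4] 0x12->0x17 len=4 : 79 22 41 ba
query mem[0x03]=0xb7, mem[0x11]=0xbb, mem[0x14]=0x41, mem[0x05]=0x41, mem[0x18]=0x22

MEM[0x03,0x11,0x14,0x05,0x18] = b7 bb 41 41 22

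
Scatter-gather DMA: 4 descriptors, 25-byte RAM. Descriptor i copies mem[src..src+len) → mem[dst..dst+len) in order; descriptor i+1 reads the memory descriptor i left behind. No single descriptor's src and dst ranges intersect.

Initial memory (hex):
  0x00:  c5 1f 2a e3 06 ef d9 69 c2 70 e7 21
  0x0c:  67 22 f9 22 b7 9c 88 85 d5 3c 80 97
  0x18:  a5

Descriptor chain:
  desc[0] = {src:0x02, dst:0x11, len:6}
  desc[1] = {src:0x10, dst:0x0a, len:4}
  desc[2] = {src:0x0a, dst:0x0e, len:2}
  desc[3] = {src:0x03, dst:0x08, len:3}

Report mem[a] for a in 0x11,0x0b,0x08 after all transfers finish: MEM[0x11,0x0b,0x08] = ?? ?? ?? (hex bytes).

MEM[0x11,0x0b,0x08] = 2a 2a e3

D0: mem[0x11..0x16] <- [2a e3 06 ef d9 69]
D1: mem[0x0a..0x0d] <- [b7 2a e3 06]
D2: mem[0x0e..0x0f] <- [b7 2a]
D3: mem[0x08..0x0a] <- [e3 06 ef]
query mem[0x11]=0x2a, mem[0x0b]=0x2a, mem[0x08]=0xe3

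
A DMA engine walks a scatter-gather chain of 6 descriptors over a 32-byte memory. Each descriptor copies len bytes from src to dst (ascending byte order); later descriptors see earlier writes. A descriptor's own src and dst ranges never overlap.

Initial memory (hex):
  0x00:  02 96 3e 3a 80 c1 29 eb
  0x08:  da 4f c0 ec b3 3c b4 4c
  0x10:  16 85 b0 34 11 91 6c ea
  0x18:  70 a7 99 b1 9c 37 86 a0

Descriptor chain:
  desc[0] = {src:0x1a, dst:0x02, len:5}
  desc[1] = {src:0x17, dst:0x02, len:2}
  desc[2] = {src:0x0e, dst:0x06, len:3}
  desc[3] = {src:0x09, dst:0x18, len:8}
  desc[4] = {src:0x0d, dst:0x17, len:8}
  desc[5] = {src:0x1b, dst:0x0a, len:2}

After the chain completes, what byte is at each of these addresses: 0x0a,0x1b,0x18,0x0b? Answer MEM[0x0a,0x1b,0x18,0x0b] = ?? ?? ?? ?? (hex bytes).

MEM[0x0a,0x1b,0x18,0x0b] = 85 85 b4 b0

#0 dst[0x02+5] := {0x99,0xb1,0x9c,0x37,0x86}
#1 dst[0x02+2] := {0xea,0x70}
#2 dst[0x06+3] := {0xb4,0x4c,0x16}
#3 dst[0x18+8] := {0x4f,0xc0,0xec,0xb3,0x3c,0xb4,0x4c,0x16}
#4 dst[0x17+8] := {0x3c,0xb4,0x4c,0x16,0x85,0xb0,0x34,0x11}
#5 dst[0x0a+2] := {0x85,0xb0}
query mem[0x0a]=0x85, mem[0x1b]=0x85, mem[0x18]=0xb4, mem[0x0b]=0xb0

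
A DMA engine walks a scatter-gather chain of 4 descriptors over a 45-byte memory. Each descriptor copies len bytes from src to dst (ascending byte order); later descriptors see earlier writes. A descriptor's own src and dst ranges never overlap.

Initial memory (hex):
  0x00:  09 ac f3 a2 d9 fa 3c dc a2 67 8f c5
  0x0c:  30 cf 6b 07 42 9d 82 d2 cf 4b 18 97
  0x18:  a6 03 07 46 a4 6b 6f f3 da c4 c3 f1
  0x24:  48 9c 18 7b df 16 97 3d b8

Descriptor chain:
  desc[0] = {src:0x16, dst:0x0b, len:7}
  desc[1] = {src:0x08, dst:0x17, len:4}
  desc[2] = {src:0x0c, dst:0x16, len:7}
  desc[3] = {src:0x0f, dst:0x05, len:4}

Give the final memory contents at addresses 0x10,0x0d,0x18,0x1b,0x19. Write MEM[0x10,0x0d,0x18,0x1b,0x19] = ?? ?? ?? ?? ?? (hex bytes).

MEM[0x10,0x0d,0x18,0x1b,0x19] = 46 a6 03 a4 07

[0] 0x16->0x0b len=7 : 18 97 a6 03 07 46 a4
[1] 0x08->0x17 len=4 : a2 67 8f 18
[2] 0x0c->0x16 len=7 : 97 a6 03 07 46 a4 82
[3] 0x0f->0x05 len=4 : 07 46 a4 82
query mem[0x10]=0x46, mem[0x0d]=0xa6, mem[0x18]=0x03, mem[0x1b]=0xa4, mem[0x19]=0x07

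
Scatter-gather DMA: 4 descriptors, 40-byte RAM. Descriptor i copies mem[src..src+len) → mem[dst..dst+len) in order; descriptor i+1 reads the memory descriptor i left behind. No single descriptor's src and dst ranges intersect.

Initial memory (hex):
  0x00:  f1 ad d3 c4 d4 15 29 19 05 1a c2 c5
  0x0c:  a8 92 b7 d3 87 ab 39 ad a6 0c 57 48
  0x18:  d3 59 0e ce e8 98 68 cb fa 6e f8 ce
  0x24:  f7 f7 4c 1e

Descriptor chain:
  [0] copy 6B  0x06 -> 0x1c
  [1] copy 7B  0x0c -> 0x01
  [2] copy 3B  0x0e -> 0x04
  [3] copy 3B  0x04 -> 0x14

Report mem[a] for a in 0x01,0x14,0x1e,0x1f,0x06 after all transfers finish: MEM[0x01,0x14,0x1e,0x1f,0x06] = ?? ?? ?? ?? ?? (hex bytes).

  after D0: wrote 6B at 0x1c = 2919051ac2c5
  after D1: wrote 7B at 0x01 = a892b7d387ab39
  after D2: wrote 3B at 0x04 = b7d387
  after D3: wrote 3B at 0x14 = b7d387
query mem[0x01]=0xa8, mem[0x14]=0xb7, mem[0x1e]=0x05, mem[0x1f]=0x1a, mem[0x06]=0x87

MEM[0x01,0x14,0x1e,0x1f,0x06] = a8 b7 05 1a 87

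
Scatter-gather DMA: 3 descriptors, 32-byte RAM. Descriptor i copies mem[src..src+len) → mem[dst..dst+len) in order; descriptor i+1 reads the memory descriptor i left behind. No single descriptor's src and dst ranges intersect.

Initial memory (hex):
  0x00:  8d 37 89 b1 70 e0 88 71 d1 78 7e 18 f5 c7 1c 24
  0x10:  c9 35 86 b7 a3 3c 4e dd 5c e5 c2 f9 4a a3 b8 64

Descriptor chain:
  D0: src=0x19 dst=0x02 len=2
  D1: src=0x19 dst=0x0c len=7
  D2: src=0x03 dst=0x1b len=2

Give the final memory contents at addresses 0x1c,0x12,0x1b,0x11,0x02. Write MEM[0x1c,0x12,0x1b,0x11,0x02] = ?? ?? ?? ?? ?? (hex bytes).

D0: mem[0x02..0x03] <- [e5 c2]
D1: mem[0x0c..0x12] <- [e5 c2 f9 4a a3 b8 64]
D2: mem[0x1b..0x1c] <- [c2 70]
query mem[0x1c]=0x70, mem[0x12]=0x64, mem[0x1b]=0xc2, mem[0x11]=0xb8, mem[0x02]=0xe5

MEM[0x1c,0x12,0x1b,0x11,0x02] = 70 64 c2 b8 e5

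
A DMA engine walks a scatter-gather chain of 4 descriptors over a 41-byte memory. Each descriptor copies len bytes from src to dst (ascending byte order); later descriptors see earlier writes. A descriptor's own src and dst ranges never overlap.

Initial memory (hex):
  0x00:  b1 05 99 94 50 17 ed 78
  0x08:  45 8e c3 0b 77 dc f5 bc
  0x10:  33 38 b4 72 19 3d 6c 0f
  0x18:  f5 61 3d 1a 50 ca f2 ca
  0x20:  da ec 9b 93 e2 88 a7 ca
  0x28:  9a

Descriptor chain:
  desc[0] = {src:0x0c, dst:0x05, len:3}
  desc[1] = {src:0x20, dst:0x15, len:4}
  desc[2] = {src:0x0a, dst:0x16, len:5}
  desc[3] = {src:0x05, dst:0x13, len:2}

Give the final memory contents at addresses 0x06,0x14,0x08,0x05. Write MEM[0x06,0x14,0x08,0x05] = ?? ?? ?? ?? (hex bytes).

MEM[0x06,0x14,0x08,0x05] = dc dc 45 77

#0 dst[0x05+3] := {0x77,0xdc,0xf5}
#1 dst[0x15+4] := {0xda,0xec,0x9b,0x93}
#2 dst[0x16+5] := {0xc3,0x0b,0x77,0xdc,0xf5}
#3 dst[0x13+2] := {0x77,0xdc}
query mem[0x06]=0xdc, mem[0x14]=0xdc, mem[0x08]=0x45, mem[0x05]=0x77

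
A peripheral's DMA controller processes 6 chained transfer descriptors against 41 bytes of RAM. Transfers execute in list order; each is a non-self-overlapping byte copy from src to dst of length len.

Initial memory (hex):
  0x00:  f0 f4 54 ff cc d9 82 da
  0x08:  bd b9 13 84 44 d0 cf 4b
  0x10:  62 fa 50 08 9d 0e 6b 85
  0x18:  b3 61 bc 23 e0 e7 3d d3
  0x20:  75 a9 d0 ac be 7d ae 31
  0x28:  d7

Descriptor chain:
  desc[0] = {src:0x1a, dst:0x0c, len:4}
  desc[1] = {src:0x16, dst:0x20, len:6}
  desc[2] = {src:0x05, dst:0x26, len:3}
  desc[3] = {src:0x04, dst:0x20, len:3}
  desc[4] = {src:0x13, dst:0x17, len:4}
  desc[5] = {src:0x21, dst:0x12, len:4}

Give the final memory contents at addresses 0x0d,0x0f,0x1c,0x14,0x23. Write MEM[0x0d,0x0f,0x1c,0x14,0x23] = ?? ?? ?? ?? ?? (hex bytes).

  after D0: wrote 4B at 0x0c = bc23e0e7
  after D1: wrote 6B at 0x20 = 6b85b361bc23
  after D2: wrote 3B at 0x26 = d982da
  after D3: wrote 3B at 0x20 = ccd982
  after D4: wrote 4B at 0x17 = 089d0e6b
  after D5: wrote 4B at 0x12 = d98261bc
query mem[0x0d]=0x23, mem[0x0f]=0xe7, mem[0x1c]=0xe0, mem[0x14]=0x61, mem[0x23]=0x61

MEM[0x0d,0x0f,0x1c,0x14,0x23] = 23 e7 e0 61 61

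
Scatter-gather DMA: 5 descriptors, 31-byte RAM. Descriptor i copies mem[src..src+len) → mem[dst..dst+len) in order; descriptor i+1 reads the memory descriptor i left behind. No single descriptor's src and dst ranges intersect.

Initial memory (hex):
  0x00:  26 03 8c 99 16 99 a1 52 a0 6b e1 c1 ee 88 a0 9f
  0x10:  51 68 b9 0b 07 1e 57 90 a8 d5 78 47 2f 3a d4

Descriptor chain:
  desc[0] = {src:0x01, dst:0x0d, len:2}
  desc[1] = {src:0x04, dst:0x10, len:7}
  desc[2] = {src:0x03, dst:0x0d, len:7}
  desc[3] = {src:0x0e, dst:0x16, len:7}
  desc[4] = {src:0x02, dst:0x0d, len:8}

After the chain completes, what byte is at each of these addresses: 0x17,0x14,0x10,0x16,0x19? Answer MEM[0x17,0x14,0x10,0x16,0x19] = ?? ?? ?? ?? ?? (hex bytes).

MEM[0x17,0x14,0x10,0x16,0x19] = 99 6b 99 16 52

D0: mem[0x0d..0x0e] <- [03 8c]
D1: mem[0x10..0x16] <- [16 99 a1 52 a0 6b e1]
D2: mem[0x0d..0x13] <- [99 16 99 a1 52 a0 6b]
D3: mem[0x16..0x1c] <- [16 99 a1 52 a0 6b a0]
D4: mem[0x0d..0x14] <- [8c 99 16 99 a1 52 a0 6b]
query mem[0x17]=0x99, mem[0x14]=0x6b, mem[0x10]=0x99, mem[0x16]=0x16, mem[0x19]=0x52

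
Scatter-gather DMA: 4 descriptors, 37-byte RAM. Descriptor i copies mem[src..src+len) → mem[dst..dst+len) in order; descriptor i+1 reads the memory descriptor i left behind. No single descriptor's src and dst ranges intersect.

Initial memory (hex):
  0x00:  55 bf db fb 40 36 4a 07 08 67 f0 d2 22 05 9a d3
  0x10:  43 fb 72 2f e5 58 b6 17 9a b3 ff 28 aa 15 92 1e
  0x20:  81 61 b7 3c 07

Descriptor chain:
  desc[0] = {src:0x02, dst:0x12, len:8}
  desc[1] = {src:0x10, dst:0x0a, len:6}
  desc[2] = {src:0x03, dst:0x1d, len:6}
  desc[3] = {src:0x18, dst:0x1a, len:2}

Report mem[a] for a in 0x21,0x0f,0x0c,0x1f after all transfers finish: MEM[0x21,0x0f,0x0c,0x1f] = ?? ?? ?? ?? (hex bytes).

  after D0: wrote 8B at 0x12 = dbfb40364a070867
  after D1: wrote 6B at 0x0a = 43fbdbfb4036
  after D2: wrote 6B at 0x1d = fb40364a0708
  after D3: wrote 2B at 0x1a = 0867
query mem[0x21]=0x07, mem[0x0f]=0x36, mem[0x0c]=0xdb, mem[0x1f]=0x36

MEM[0x21,0x0f,0x0c,0x1f] = 07 36 db 36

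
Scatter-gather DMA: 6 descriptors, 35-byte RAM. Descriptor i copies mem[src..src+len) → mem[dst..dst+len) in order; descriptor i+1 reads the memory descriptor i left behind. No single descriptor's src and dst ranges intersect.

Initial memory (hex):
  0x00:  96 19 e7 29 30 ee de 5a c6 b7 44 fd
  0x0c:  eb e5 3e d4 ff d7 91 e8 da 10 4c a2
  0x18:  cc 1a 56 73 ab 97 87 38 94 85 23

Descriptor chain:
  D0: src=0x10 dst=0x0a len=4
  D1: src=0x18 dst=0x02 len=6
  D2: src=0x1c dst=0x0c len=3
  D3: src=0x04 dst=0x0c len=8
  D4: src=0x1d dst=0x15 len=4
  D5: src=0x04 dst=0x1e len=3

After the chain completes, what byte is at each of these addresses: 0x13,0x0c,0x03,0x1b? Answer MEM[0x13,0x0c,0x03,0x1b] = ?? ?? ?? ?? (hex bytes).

#0 dst[0x0a+4] := {0xff,0xd7,0x91,0xe8}
#1 dst[0x02+6] := {0xcc,0x1a,0x56,0x73,0xab,0x97}
#2 dst[0x0c+3] := {0xab,0x97,0x87}
#3 dst[0x0c+8] := {0x56,0x73,0xab,0x97,0xc6,0xb7,0xff,0xd7}
#4 dst[0x15+4] := {0x97,0x87,0x38,0x94}
#5 dst[0x1e+3] := {0x56,0x73,0xab}
query mem[0x13]=0xd7, mem[0x0c]=0x56, mem[0x03]=0x1a, mem[0x1b]=0x73

MEM[0x13,0x0c,0x03,0x1b] = d7 56 1a 73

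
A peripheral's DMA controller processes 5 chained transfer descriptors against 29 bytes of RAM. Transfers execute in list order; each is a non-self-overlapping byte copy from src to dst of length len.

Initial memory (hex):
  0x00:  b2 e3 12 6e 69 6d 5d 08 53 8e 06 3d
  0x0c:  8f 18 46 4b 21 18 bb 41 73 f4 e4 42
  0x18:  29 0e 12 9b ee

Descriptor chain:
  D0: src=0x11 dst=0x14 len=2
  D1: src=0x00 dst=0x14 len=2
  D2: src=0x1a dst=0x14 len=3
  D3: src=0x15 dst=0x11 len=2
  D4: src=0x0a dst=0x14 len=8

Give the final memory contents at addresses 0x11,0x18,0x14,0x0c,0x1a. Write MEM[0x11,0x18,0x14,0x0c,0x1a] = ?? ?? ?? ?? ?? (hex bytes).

D0: mem[0x14..0x15] <- [18 bb]
D1: mem[0x14..0x15] <- [b2 e3]
D2: mem[0x14..0x16] <- [12 9b ee]
D3: mem[0x11..0x12] <- [9b ee]
D4: mem[0x14..0x1b] <- [06 3d 8f 18 46 4b 21 9b]
query mem[0x11]=0x9b, mem[0x18]=0x46, mem[0x14]=0x06, mem[0x0c]=0x8f, mem[0x1a]=0x21

MEM[0x11,0x18,0x14,0x0c,0x1a] = 9b 46 06 8f 21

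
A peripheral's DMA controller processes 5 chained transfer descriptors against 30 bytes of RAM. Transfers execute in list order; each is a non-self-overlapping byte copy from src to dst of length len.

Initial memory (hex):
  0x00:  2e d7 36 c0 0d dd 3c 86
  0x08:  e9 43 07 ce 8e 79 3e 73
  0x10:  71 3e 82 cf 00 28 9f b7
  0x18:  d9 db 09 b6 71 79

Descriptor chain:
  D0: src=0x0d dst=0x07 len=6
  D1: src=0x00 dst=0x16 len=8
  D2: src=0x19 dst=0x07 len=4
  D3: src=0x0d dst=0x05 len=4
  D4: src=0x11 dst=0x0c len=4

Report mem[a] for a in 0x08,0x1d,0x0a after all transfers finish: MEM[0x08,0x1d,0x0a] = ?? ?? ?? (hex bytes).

MEM[0x08,0x1d,0x0a] = 71 79 3c

D0: mem[0x07..0x0c] <- [79 3e 73 71 3e 82]
D1: mem[0x16..0x1d] <- [2e d7 36 c0 0d dd 3c 79]
D2: mem[0x07..0x0a] <- [c0 0d dd 3c]
D3: mem[0x05..0x08] <- [79 3e 73 71]
D4: mem[0x0c..0x0f] <- [3e 82 cf 00]
query mem[0x08]=0x71, mem[0x1d]=0x79, mem[0x0a]=0x3c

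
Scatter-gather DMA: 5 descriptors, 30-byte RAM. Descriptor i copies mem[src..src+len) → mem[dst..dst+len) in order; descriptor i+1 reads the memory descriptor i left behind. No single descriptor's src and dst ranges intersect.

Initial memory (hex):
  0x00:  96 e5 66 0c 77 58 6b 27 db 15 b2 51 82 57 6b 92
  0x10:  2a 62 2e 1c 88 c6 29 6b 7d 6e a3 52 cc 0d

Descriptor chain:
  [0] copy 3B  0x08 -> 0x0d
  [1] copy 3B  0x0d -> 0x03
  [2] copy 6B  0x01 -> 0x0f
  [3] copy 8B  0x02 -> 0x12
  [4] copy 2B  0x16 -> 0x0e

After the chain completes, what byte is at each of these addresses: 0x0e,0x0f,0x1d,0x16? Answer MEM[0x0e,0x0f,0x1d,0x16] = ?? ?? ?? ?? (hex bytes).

MEM[0x0e,0x0f,0x1d,0x16] = 6b 27 0d 6b

  after D0: wrote 3B at 0x0d = db15b2
  after D1: wrote 3B at 0x03 = db15b2
  after D2: wrote 6B at 0x0f = e566db15b26b
  after D3: wrote 8B at 0x12 = 66db15b26b27db15
  after D4: wrote 2B at 0x0e = 6b27
query mem[0x0e]=0x6b, mem[0x0f]=0x27, mem[0x1d]=0x0d, mem[0x16]=0x6b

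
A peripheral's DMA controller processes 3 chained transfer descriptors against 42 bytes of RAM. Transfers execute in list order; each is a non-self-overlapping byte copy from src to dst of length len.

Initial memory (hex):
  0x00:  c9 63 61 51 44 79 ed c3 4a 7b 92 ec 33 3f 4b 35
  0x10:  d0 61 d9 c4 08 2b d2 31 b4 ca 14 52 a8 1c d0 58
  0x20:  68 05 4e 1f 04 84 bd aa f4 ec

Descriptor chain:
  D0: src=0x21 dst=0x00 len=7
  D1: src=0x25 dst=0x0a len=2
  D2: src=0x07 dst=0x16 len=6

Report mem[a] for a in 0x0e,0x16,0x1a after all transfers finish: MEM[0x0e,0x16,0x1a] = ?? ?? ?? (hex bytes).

D0: mem[0x00..0x06] <- [05 4e 1f 04 84 bd aa]
D1: mem[0x0a..0x0b] <- [84 bd]
D2: mem[0x16..0x1b] <- [c3 4a 7b 84 bd 33]
query mem[0x0e]=0x4b, mem[0x16]=0xc3, mem[0x1a]=0xbd

MEM[0x0e,0x16,0x1a] = 4b c3 bd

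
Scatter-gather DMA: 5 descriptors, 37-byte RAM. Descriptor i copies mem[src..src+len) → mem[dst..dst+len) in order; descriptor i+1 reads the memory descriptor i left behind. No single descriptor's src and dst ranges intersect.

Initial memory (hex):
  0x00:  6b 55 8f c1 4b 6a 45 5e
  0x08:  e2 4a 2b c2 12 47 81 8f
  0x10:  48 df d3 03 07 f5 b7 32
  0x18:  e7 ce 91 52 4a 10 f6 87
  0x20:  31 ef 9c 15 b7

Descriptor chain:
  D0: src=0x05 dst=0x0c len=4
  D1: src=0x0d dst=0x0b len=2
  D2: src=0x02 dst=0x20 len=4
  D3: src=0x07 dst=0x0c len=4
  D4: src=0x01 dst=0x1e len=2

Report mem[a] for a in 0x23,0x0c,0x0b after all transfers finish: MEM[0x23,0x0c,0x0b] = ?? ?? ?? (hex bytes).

  after D0: wrote 4B at 0x0c = 6a455ee2
  after D1: wrote 2B at 0x0b = 455e
  after D2: wrote 4B at 0x20 = 8fc14b6a
  after D3: wrote 4B at 0x0c = 5ee24a2b
  after D4: wrote 2B at 0x1e = 558f
query mem[0x23]=0x6a, mem[0x0c]=0x5e, mem[0x0b]=0x45

MEM[0x23,0x0c,0x0b] = 6a 5e 45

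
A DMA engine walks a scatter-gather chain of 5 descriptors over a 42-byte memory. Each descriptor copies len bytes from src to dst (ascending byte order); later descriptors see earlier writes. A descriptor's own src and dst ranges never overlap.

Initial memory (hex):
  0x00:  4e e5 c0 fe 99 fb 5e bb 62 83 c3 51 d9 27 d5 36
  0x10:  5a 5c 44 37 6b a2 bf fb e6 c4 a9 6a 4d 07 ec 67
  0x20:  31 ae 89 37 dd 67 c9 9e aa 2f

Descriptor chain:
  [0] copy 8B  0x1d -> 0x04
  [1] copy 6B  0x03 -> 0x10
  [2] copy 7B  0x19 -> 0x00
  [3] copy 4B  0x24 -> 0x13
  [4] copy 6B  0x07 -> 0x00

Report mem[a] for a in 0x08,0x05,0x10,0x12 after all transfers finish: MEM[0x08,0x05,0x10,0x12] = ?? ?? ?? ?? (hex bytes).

MEM[0x08,0x05,0x10,0x12] = ae d9 fe ec

[0] 0x1d->0x04 len=8 : 07 ec 67 31 ae 89 37 dd
[1] 0x03->0x10 len=6 : fe 07 ec 67 31 ae
[2] 0x19->0x00 len=7 : c4 a9 6a 4d 07 ec 67
[3] 0x24->0x13 len=4 : dd 67 c9 9e
[4] 0x07->0x00 len=6 : 31 ae 89 37 dd d9
query mem[0x08]=0xae, mem[0x05]=0xd9, mem[0x10]=0xfe, mem[0x12]=0xec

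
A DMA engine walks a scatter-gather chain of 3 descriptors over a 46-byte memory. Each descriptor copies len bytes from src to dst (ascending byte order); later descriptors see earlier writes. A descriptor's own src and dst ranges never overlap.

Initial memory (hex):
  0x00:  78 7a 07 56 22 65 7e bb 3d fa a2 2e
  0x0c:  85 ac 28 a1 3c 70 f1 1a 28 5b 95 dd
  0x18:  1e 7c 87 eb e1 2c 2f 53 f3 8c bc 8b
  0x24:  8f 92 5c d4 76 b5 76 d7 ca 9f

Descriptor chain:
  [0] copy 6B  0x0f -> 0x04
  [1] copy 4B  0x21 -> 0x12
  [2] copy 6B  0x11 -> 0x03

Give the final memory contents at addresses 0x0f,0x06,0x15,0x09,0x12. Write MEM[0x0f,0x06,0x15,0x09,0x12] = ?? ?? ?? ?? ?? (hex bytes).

MEM[0x0f,0x06,0x15,0x09,0x12] = a1 8b 8f 28 8c

[0] 0x0f->0x04 len=6 : a1 3c 70 f1 1a 28
[1] 0x21->0x12 len=4 : 8c bc 8b 8f
[2] 0x11->0x03 len=6 : 70 8c bc 8b 8f 95
query mem[0x0f]=0xa1, mem[0x06]=0x8b, mem[0x15]=0x8f, mem[0x09]=0x28, mem[0x12]=0x8c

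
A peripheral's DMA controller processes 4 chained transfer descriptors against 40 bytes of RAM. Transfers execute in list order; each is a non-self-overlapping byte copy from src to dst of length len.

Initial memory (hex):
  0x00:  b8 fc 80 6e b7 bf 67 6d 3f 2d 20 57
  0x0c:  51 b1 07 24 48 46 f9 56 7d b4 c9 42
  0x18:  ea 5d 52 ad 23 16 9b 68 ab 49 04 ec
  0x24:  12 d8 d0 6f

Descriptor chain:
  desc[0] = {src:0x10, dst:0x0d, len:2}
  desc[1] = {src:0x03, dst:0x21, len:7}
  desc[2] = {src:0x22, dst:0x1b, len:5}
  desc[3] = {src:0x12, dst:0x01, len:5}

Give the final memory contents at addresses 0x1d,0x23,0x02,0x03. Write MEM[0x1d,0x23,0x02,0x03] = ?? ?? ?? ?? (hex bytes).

MEM[0x1d,0x23,0x02,0x03] = 67 bf 56 7d

[0] 0x10->0x0d len=2 : 48 46
[1] 0x03->0x21 len=7 : 6e b7 bf 67 6d 3f 2d
[2] 0x22->0x1b len=5 : b7 bf 67 6d 3f
[3] 0x12->0x01 len=5 : f9 56 7d b4 c9
query mem[0x1d]=0x67, mem[0x23]=0xbf, mem[0x02]=0x56, mem[0x03]=0x7d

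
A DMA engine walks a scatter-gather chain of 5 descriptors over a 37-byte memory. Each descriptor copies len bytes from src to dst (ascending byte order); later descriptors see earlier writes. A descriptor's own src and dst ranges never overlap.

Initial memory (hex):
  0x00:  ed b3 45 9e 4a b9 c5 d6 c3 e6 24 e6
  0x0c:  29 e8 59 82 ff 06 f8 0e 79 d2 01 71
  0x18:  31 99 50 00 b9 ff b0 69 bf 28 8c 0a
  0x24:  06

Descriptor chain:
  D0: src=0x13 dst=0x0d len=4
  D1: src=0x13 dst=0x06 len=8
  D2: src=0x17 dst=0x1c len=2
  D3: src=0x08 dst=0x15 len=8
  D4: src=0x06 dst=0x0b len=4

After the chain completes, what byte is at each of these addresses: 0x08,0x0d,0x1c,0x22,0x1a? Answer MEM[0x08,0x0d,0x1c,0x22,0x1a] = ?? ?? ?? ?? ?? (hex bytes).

MEM[0x08,0x0d,0x1c,0x22,0x1a] = d2 d2 d2 8c 50

  after D0: wrote 4B at 0x0d = 0e79d201
  after D1: wrote 8B at 0x06 = 0e79d20171319950
  after D2: wrote 2B at 0x1c = 7131
  after D3: wrote 8B at 0x15 = d2017131995079d2
  after D4: wrote 4B at 0x0b = 0e79d201
query mem[0x08]=0xd2, mem[0x0d]=0xd2, mem[0x1c]=0xd2, mem[0x22]=0x8c, mem[0x1a]=0x50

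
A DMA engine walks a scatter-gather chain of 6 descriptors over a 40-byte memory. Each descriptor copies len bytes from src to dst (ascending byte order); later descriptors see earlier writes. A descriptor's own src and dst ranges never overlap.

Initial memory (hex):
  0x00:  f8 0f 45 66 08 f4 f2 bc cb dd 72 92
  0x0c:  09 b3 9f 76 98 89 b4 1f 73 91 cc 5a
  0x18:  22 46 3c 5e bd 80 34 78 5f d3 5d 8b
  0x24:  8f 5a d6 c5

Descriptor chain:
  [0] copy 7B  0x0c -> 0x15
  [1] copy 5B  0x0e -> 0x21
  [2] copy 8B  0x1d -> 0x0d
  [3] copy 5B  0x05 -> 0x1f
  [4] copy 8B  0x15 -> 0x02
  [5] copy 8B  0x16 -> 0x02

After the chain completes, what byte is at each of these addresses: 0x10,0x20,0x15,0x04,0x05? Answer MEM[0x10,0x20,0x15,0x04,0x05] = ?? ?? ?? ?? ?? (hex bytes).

MEM[0x10,0x20,0x15,0x04,0x05] = 5f f2 09 76 98

[0] 0x0c->0x15 len=7 : 09 b3 9f 76 98 89 b4
[1] 0x0e->0x21 len=5 : 9f 76 98 89 b4
[2] 0x1d->0x0d len=8 : 80 34 78 5f 9f 76 98 89
[3] 0x05->0x1f len=5 : f4 f2 bc cb dd
[4] 0x15->0x02 len=8 : 09 b3 9f 76 98 89 b4 bd
[5] 0x16->0x02 len=8 : b3 9f 76 98 89 b4 bd 80
query mem[0x10]=0x5f, mem[0x20]=0xf2, mem[0x15]=0x09, mem[0x04]=0x76, mem[0x05]=0x98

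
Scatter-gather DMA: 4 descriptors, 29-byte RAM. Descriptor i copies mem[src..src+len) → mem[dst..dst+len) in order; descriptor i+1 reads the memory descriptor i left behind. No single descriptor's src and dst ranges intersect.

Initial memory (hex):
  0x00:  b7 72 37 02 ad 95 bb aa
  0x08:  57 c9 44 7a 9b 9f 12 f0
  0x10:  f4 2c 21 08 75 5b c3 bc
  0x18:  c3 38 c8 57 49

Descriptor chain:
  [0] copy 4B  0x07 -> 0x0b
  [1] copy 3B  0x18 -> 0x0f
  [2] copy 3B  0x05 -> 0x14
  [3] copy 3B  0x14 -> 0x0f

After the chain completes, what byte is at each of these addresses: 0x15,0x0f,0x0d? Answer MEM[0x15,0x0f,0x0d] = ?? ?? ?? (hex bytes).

MEM[0x15,0x0f,0x0d] = bb 95 c9

  after D0: wrote 4B at 0x0b = aa57c944
  after D1: wrote 3B at 0x0f = c338c8
  after D2: wrote 3B at 0x14 = 95bbaa
  after D3: wrote 3B at 0x0f = 95bbaa
query mem[0x15]=0xbb, mem[0x0f]=0x95, mem[0x0d]=0xc9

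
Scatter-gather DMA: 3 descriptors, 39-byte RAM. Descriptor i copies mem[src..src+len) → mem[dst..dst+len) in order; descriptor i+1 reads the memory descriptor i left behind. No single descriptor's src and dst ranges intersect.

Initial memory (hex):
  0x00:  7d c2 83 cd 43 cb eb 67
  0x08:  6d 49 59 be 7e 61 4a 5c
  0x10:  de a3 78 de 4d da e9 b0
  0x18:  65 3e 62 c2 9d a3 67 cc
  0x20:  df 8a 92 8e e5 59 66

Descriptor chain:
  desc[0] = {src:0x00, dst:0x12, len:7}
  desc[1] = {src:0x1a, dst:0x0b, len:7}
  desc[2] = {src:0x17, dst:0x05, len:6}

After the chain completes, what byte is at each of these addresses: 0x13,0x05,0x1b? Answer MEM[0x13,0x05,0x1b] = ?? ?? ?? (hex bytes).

MEM[0x13,0x05,0x1b] = c2 cb c2

[0] 0x00->0x12 len=7 : 7d c2 83 cd 43 cb eb
[1] 0x1a->0x0b len=7 : 62 c2 9d a3 67 cc df
[2] 0x17->0x05 len=6 : cb eb 3e 62 c2 9d
query mem[0x13]=0xc2, mem[0x05]=0xcb, mem[0x1b]=0xc2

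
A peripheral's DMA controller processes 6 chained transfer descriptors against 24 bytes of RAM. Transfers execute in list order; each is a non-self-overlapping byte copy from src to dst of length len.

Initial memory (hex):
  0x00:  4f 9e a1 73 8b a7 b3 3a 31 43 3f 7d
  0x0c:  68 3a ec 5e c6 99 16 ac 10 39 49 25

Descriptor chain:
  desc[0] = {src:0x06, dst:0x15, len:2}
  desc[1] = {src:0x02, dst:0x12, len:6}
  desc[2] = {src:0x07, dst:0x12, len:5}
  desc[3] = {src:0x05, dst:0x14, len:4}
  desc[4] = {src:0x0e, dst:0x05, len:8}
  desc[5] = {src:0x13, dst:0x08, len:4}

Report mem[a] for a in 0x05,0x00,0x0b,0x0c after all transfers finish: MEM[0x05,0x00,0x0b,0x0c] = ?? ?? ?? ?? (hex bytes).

#0 dst[0x15+2] := {0xb3,0x3a}
#1 dst[0x12+6] := {0xa1,0x73,0x8b,0xa7,0xb3,0x3a}
#2 dst[0x12+5] := {0x3a,0x31,0x43,0x3f,0x7d}
#3 dst[0x14+4] := {0xa7,0xb3,0x3a,0x31}
#4 dst[0x05+8] := {0xec,0x5e,0xc6,0x99,0x3a,0x31,0xa7,0xb3}
#5 dst[0x08+4] := {0x31,0xa7,0xb3,0x3a}
query mem[0x05]=0xec, mem[0x00]=0x4f, mem[0x0b]=0x3a, mem[0x0c]=0xb3

MEM[0x05,0x00,0x0b,0x0c] = ec 4f 3a b3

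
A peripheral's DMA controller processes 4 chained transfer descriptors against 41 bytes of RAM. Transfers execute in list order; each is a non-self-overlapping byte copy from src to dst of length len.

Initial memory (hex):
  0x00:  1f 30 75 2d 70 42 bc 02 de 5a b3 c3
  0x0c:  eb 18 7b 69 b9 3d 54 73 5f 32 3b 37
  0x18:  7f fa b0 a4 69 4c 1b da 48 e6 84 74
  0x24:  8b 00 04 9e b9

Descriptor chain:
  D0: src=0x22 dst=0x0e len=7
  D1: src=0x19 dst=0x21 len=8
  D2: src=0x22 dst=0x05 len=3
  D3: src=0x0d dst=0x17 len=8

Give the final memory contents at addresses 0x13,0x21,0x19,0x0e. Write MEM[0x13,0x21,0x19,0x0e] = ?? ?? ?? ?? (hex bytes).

MEM[0x13,0x21,0x19,0x0e] = 9e fa 74 84

[0] 0x22->0x0e len=7 : 84 74 8b 00 04 9e b9
[1] 0x19->0x21 len=8 : fa b0 a4 69 4c 1b da 48
[2] 0x22->0x05 len=3 : b0 a4 69
[3] 0x0d->0x17 len=8 : 18 84 74 8b 00 04 9e b9
query mem[0x13]=0x9e, mem[0x21]=0xfa, mem[0x19]=0x74, mem[0x0e]=0x84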